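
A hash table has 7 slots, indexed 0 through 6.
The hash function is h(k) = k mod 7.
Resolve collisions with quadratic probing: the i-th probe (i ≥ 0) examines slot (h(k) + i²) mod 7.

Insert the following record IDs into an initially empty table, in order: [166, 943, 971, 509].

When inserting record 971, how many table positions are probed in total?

166 hashes to 5; slot 5 is free -> place at 5.
943 hashes to 5; 5 taken -> place at 6.
971 hashes to 5; 5,6 taken -> place at 2.
509 hashes to 5; 5,6,2 taken -> place at 0.
Table: [509, —, 971, —, —, 166, 943]

3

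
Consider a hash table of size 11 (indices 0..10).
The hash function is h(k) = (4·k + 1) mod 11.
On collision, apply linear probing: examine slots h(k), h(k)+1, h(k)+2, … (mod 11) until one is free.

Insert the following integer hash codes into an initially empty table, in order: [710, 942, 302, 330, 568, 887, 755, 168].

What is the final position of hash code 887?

710 hashes to 3; slot 3 is free → place at 3.
942 hashes to 7; slot 7 is free → place at 7.
302 hashes to 10; slot 10 is free → place at 10.
330 hashes to 1; slot 1 is free → place at 1.
568 hashes to 7; 7 taken → place at 8.
887 hashes to 7; 7,8 taken → place at 9.
755 hashes to 7; 7,8,9,10 taken → place at 0.
168 hashes to 2; slot 2 is free → place at 2.
Table: [755, 330, 168, 710, ∅, ∅, ∅, 942, 568, 887, 302]

9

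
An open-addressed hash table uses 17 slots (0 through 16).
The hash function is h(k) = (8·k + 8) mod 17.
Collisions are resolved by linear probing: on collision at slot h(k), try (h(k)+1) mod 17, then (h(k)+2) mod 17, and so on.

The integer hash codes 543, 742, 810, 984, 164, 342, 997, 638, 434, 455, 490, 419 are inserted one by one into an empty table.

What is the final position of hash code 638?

15

543 hashes to 0; slot 0 is free -> place at 0.
742 hashes to 11; slot 11 is free -> place at 11.
810 hashes to 11; 11 taken -> place at 12.
984 hashes to 9; slot 9 is free -> place at 9.
164 hashes to 11; 11,12 taken -> place at 13.
342 hashes to 7; slot 7 is free -> place at 7.
997 hashes to 11; 11,12,13 taken -> place at 14.
638 hashes to 12; 12,13,14 taken -> place at 15.
434 hashes to 12; 12,13,14,15 taken -> place at 16.
455 hashes to 10; slot 10 is free -> place at 10.
490 hashes to 1; slot 1 is free -> place at 1.
419 hashes to 11; 11,12,13,14,15,16,0,1 taken -> place at 2.
Table: [543, 490, 419, ., ., ., ., 342, ., 984, 455, 742, 810, 164, 997, 638, 434]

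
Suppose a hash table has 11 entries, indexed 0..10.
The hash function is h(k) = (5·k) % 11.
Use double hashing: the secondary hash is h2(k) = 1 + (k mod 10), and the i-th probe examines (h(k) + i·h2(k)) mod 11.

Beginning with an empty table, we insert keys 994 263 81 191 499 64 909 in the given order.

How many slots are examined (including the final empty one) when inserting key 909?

4

Insert 994: h=9, slot 9 empty => index 9.
Insert 263: h=6, slot 6 empty => index 6.
Insert 81: h=9, h2=2, slot 9 occupied => index 0.
Insert 191: h=9, h2=2, slots 9,0 occupied => index 2.
Insert 499: h=9, h2=10, slot 9 occupied => index 8.
Insert 64: h=1, slot 1 empty => index 1.
Insert 909: h=2, h2=10, slots 2,1,0 occupied => index 10.
Table: [81, 64, 191, -, -, -, 263, -, 499, 994, 909]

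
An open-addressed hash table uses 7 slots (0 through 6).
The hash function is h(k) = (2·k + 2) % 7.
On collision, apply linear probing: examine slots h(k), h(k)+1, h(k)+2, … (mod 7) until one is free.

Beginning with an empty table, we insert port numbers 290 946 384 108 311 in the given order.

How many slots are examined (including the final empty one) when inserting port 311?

3

290 hashes to 1; slot 1 is free → place at 1.
946 hashes to 4; slot 4 is free → place at 4.
384 hashes to 0; slot 0 is free → place at 0.
108 hashes to 1; 1 taken → place at 2.
311 hashes to 1; 1,2 taken → place at 3.
Table: [384, 290, 108, 311, 946, _, _]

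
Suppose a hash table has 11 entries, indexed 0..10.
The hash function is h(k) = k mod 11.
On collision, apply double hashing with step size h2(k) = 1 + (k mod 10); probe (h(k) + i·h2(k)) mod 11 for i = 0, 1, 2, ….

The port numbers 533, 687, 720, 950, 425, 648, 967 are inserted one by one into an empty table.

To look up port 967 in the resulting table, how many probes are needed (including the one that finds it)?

533: h=5 => slot 5
687: h=5, h2=8, probe 5,2 => slot 2
720: h=5, h2=1, probe 5,6 => slot 6
950: h=4 => slot 4
425: h=7 => slot 7
648: h=10 => slot 10
967: h=10, h2=8, probe 10,7,4,1 => slot 1
Table: [∅, 967, 687, ∅, 950, 533, 720, 425, ∅, ∅, 648]
Lookup 967: h=10, h2=8, probe 10,7,4,1 → found at 1.

4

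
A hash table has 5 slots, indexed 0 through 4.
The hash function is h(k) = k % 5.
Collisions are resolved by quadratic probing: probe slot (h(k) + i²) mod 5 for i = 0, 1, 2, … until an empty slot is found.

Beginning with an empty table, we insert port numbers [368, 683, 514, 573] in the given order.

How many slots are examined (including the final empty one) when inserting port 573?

3

Insert 368: h=3, slot 3 empty => index 3.
Insert 683: h=3, slot 3 occupied => index 4.
Insert 514: h=4, slot 4 occupied => index 0.
Insert 573: h=3, slots 3,4 occupied => index 2.
Table: [514, ∅, 573, 368, 683]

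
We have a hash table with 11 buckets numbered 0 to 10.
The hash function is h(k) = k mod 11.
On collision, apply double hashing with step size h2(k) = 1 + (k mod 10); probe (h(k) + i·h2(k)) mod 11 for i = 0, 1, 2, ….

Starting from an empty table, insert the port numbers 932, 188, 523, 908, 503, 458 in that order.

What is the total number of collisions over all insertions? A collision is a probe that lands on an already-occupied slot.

932: h=8 -> slot 8
188: h=1 -> slot 1
523: h=6 -> slot 6
908: h=6, h2=9, probe 6,4 -> slot 4
503: h=8, h2=4, probe 8,1,5 -> slot 5
458: h=7 -> slot 7
Table: [_, 188, _, _, 908, 503, 523, 458, 932, _, _]

3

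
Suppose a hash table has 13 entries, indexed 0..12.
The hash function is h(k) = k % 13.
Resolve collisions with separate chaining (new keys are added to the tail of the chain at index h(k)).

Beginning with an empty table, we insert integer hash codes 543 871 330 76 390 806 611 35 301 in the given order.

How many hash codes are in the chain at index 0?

4

543 -> bucket 10
871 -> bucket 0
330 -> bucket 5
76 -> bucket 11
390 -> bucket 0 (collision)
806 -> bucket 0 (collision)
611 -> bucket 0 (collision)
35 -> bucket 9
301 -> bucket 2
Final buckets:
0: 871 -> 390 -> 806 -> 611
1: .
2: 301
3: .
4: .
5: 330
6: .
7: .
8: .
9: 35
10: 543
11: 76
12: .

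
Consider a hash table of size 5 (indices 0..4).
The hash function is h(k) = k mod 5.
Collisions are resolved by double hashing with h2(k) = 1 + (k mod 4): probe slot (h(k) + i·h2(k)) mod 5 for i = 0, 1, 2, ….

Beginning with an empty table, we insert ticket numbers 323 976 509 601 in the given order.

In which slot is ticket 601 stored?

323: h=3 → slot 3
976: h=1 → slot 1
509: h=4 → slot 4
601: h=1, h2=2, probe 1,3,0 → slot 0
Table: [601, 976, _, 323, 509]

0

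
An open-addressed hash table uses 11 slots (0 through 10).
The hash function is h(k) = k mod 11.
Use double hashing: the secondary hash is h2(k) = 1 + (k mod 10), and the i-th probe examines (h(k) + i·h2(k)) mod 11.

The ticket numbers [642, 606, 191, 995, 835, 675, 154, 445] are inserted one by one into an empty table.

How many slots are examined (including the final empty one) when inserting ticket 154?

5

Insert 642: h=4, slot 4 empty → index 4.
Insert 606: h=1, slot 1 empty → index 1.
Insert 191: h=4, h2=2, slot 4 occupied → index 6.
Insert 995: h=5, slot 5 empty → index 5.
Insert 835: h=10, slot 10 empty → index 10.
Insert 675: h=4, h2=6, slots 4,10,5 occupied → index 0.
Insert 154: h=0, h2=5, slots 0,5,10,4 occupied → index 9.
Insert 445: h=5, h2=6, slots 5,0,6,1 occupied → index 7.
Table: [675, 606, _, _, 642, 995, 191, 445, _, 154, 835]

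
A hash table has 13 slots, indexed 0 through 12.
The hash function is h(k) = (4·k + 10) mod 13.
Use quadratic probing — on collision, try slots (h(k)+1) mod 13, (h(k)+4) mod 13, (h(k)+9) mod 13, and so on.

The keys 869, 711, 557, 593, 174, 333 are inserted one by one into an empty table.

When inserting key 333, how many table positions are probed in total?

869: h=2 => slot 2
711: h=7 => slot 7
557: h=2, probe 2,3 => slot 3
593: h=3, probe 3,4 => slot 4
174: h=4, probe 4,5 => slot 5
333: h=3, probe 3,4,7,12 => slot 12
Table: [∅, ∅, 869, 557, 593, 174, ∅, 711, ∅, ∅, ∅, ∅, 333]

4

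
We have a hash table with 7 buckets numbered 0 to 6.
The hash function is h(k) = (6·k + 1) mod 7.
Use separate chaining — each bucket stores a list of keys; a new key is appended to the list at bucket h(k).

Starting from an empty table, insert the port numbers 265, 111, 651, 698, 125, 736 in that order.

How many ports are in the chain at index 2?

Insert 265: h=2, bucket 2 empty → new chain.
Insert 111: h=2, bucket 2 nonempty → append to chain.
Insert 651: h=1, bucket 1 empty → new chain.
Insert 698: h=3, bucket 3 empty → new chain.
Insert 125: h=2, bucket 2 nonempty → append to chain.
Insert 736: h=0, bucket 0 empty → new chain.
Final buckets:
0: 736
1: 651
2: 265 -> 111 -> 125
3: 698
4: ∅
5: ∅
6: ∅

3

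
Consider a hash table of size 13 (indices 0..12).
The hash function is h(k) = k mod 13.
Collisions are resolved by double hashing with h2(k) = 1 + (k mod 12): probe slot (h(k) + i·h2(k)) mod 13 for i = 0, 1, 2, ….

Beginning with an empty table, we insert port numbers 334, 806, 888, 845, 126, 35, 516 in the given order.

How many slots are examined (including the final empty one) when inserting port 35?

2

Insert 334: h=9, slot 9 empty -> index 9.
Insert 806: h=0, slot 0 empty -> index 0.
Insert 888: h=4, slot 4 empty -> index 4.
Insert 845: h=0, h2=6, slot 0 occupied -> index 6.
Insert 126: h=9, h2=7, slot 9 occupied -> index 3.
Insert 35: h=9, h2=12, slot 9 occupied -> index 8.
Insert 516: h=9, h2=1, slot 9 occupied -> index 10.
Table: [806, —, —, 126, 888, —, 845, —, 35, 334, 516, —, —]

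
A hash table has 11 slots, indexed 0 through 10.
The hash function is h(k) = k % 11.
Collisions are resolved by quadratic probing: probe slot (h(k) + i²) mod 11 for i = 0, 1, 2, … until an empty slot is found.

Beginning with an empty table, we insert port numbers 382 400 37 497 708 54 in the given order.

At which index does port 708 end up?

382: h=8 -> slot 8
400: h=4 -> slot 4
37: h=4, probe 4,5 -> slot 5
497: h=2 -> slot 2
708: h=4, probe 4,5,8,2,9 -> slot 9
54: h=10 -> slot 10
Table: [_, _, 497, _, 400, 37, _, _, 382, 708, 54]

9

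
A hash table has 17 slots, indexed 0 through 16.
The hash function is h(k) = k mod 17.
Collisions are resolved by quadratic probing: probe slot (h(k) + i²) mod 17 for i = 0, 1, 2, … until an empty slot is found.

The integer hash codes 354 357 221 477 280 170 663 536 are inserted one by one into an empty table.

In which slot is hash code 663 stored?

Insert 354: h=14, slot 14 empty → index 14.
Insert 357: h=0, slot 0 empty → index 0.
Insert 221: h=0, slot 0 occupied → index 1.
Insert 477: h=1, slot 1 occupied → index 2.
Insert 280: h=8, slot 8 empty → index 8.
Insert 170: h=0, slots 0,1 occupied → index 4.
Insert 663: h=0, slots 0,1,4 occupied → index 9.
Insert 536: h=9, slot 9 occupied → index 10.
Table: [357, 221, 477, —, 170, —, —, —, 280, 663, 536, —, —, —, 354, —, —]

9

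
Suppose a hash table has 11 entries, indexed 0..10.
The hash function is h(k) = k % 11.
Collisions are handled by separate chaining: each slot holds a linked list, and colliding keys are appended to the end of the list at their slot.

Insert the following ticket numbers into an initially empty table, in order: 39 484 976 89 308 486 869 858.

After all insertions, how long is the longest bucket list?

Insert 39: h=6, bucket 6 empty -> new chain.
Insert 484: h=0, bucket 0 empty -> new chain.
Insert 976: h=8, bucket 8 empty -> new chain.
Insert 89: h=1, bucket 1 empty -> new chain.
Insert 308: h=0, bucket 0 nonempty -> append to chain.
Insert 486: h=2, bucket 2 empty -> new chain.
Insert 869: h=0, bucket 0 nonempty -> append to chain.
Insert 858: h=0, bucket 0 nonempty -> append to chain.
Final buckets:
0: 484 -> 308 -> 869 -> 858
1: 89
2: 486
3: _
4: _
5: _
6: 39
7: _
8: 976
9: _
10: _

4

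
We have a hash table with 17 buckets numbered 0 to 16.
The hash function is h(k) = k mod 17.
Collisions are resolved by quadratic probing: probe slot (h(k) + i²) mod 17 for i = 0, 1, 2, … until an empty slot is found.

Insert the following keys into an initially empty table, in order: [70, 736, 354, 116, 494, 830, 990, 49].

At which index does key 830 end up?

6

70: h=2 -> slot 2
736: h=5 -> slot 5
354: h=14 -> slot 14
116: h=14, probe 14,15 -> slot 15
494: h=1 -> slot 1
830: h=14, probe 14,15,1,6 -> slot 6
990: h=4 -> slot 4
49: h=15, probe 15,16 -> slot 16
Table: [-, 494, 70, -, 990, 736, 830, -, -, -, -, -, -, -, 354, 116, 49]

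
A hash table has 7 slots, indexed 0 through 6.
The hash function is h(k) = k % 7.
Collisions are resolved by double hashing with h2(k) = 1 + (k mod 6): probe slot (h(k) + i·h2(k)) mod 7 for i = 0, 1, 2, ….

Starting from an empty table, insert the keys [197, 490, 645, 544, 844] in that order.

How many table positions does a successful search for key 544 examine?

197: h=1 -> slot 1
490: h=0 -> slot 0
645: h=1, h2=4, probe 1,5 -> slot 5
544: h=5, h2=5, probe 5,3 -> slot 3
844: h=4 -> slot 4
Table: [490, 197, _, 544, 844, 645, _]
Lookup 544: h=5, h2=5, probe 5,3 → found at 3.

2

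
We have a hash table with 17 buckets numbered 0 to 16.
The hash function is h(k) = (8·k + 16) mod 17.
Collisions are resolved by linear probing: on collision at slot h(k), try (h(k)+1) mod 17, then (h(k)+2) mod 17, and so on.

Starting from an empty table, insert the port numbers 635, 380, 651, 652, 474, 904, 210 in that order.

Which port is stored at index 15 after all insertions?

635 hashes to 13; slot 13 is free => place at 13.
380 hashes to 13; 13 taken => place at 14.
651 hashes to 5; slot 5 is free => place at 5.
652 hashes to 13; 13,14 taken => place at 15.
474 hashes to 0; slot 0 is free => place at 0.
904 hashes to 6; slot 6 is free => place at 6.
210 hashes to 13; 13,14,15 taken => place at 16.
Table: [474, _, _, _, _, 651, 904, _, _, _, _, _, _, 635, 380, 652, 210]

652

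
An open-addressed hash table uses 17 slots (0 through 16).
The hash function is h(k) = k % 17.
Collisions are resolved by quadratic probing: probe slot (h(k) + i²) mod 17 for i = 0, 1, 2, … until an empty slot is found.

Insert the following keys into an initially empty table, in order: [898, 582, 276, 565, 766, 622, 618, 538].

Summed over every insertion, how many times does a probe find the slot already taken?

3

Insert 898: h=14, slot 14 empty -> index 14.
Insert 582: h=4, slot 4 empty -> index 4.
Insert 276: h=4, slot 4 occupied -> index 5.
Insert 565: h=4, slots 4,5 occupied -> index 8.
Insert 766: h=1, slot 1 empty -> index 1.
Insert 622: h=10, slot 10 empty -> index 10.
Insert 618: h=6, slot 6 empty -> index 6.
Insert 538: h=11, slot 11 empty -> index 11.
Table: [∅, 766, ∅, ∅, 582, 276, 618, ∅, 565, ∅, 622, 538, ∅, ∅, 898, ∅, ∅]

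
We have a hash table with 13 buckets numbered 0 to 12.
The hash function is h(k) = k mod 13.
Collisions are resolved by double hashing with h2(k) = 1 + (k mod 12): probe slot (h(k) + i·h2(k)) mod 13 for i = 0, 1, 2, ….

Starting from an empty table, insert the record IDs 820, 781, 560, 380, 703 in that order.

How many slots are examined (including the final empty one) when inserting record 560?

Insert 820: h=1, slot 1 empty => index 1.
Insert 781: h=1, h2=2, slot 1 occupied => index 3.
Insert 560: h=1, h2=9, slot 1 occupied => index 10.
Insert 380: h=3, h2=9, slot 3 occupied => index 12.
Insert 703: h=1, h2=8, slot 1 occupied => index 9.
Table: [_, 820, _, 781, _, _, _, _, _, 703, 560, _, 380]

2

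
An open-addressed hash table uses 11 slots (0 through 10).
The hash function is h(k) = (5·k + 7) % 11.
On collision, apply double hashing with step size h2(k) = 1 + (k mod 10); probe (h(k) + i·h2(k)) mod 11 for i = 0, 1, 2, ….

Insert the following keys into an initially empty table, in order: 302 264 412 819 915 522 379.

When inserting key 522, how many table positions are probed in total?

3

Insert 302: h=10, slot 10 empty → index 10.
Insert 264: h=7, slot 7 empty → index 7.
Insert 412: h=10, h2=3, slot 10 occupied → index 2.
Insert 819: h=10, h2=10, slot 10 occupied → index 9.
Insert 915: h=6, slot 6 empty → index 6.
Insert 522: h=10, h2=3, slots 10,2 occupied → index 5.
Insert 379: h=10, h2=10, slots 10,9 occupied → index 8.
Table: [-, -, 412, -, -, 522, 915, 264, 379, 819, 302]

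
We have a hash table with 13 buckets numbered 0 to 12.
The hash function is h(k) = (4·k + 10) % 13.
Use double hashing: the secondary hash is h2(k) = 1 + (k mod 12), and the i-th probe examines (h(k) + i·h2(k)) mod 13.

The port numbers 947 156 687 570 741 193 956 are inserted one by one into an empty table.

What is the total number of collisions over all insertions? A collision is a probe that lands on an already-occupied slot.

947 hashes to 2; slot 2 is free -> place at 2.
156 hashes to 10; slot 10 is free -> place at 10.
687 hashes to 2, h2=4; 2 taken -> place at 6.
570 hashes to 2, h2=7; 2 taken -> place at 9.
741 hashes to 10, h2=10; 10 taken -> place at 7.
193 hashes to 2, h2=2; 2 taken -> place at 4.
956 hashes to 12; slot 12 is free -> place at 12.
Table: [., ., 947, ., 193, ., 687, 741, ., 570, 156, ., 956]

4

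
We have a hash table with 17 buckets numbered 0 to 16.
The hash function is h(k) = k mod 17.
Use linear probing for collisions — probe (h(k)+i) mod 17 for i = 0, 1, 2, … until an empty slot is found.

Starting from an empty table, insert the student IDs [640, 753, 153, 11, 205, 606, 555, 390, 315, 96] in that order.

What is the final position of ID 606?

640 hashes to 11; slot 11 is free -> place at 11.
753 hashes to 5; slot 5 is free -> place at 5.
153 hashes to 0; slot 0 is free -> place at 0.
11 hashes to 11; 11 taken -> place at 12.
205 hashes to 1; slot 1 is free -> place at 1.
606 hashes to 11; 11,12 taken -> place at 13.
555 hashes to 11; 11,12,13 taken -> place at 14.
390 hashes to 16; slot 16 is free -> place at 16.
315 hashes to 9; slot 9 is free -> place at 9.
96 hashes to 11; 11,12,13,14 taken -> place at 15.
Table: [153, 205, —, —, —, 753, —, —, —, 315, —, 640, 11, 606, 555, 96, 390]

13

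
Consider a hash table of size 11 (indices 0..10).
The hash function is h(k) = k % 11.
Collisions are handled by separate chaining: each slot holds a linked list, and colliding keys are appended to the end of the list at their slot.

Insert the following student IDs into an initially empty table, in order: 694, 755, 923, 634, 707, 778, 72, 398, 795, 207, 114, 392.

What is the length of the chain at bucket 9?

1

Insert 694: h=1, bucket 1 empty -> new chain.
Insert 755: h=7, bucket 7 empty -> new chain.
Insert 923: h=10, bucket 10 empty -> new chain.
Insert 634: h=7, bucket 7 nonempty -> append to chain.
Insert 707: h=3, bucket 3 empty -> new chain.
Insert 778: h=8, bucket 8 empty -> new chain.
Insert 72: h=6, bucket 6 empty -> new chain.
Insert 398: h=2, bucket 2 empty -> new chain.
Insert 795: h=3, bucket 3 nonempty -> append to chain.
Insert 207: h=9, bucket 9 empty -> new chain.
Insert 114: h=4, bucket 4 empty -> new chain.
Insert 392: h=7, bucket 7 nonempty -> append to chain.
Final buckets:
0: _
1: 694
2: 398
3: 707 -> 795
4: 114
5: _
6: 72
7: 755 -> 634 -> 392
8: 778
9: 207
10: 923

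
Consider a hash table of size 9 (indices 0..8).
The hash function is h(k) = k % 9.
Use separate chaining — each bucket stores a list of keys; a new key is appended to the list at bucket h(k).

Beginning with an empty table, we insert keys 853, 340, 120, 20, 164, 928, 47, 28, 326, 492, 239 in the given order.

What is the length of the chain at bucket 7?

2

Insert 853: h=7, bucket 7 empty -> new chain.
Insert 340: h=7, bucket 7 nonempty -> append to chain.
Insert 120: h=3, bucket 3 empty -> new chain.
Insert 20: h=2, bucket 2 empty -> new chain.
Insert 164: h=2, bucket 2 nonempty -> append to chain.
Insert 928: h=1, bucket 1 empty -> new chain.
Insert 47: h=2, bucket 2 nonempty -> append to chain.
Insert 28: h=1, bucket 1 nonempty -> append to chain.
Insert 326: h=2, bucket 2 nonempty -> append to chain.
Insert 492: h=6, bucket 6 empty -> new chain.
Insert 239: h=5, bucket 5 empty -> new chain.
Final buckets:
0: —
1: 928 -> 28
2: 20 -> 164 -> 47 -> 326
3: 120
4: —
5: 239
6: 492
7: 853 -> 340
8: —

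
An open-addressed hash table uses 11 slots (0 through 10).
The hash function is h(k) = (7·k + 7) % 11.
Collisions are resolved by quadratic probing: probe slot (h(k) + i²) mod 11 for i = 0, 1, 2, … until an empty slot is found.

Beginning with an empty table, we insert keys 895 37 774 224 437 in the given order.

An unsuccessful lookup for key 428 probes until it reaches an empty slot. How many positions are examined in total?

Insert 895: h=2, slot 2 empty => index 2.
Insert 37: h=2, slot 2 occupied => index 3.
Insert 774: h=2, slots 2,3 occupied => index 6.
Insert 224: h=2, slots 2,3,6 occupied => index 0.
Insert 437: h=8, slot 8 empty => index 8.
Table: [224, ∅, 895, 37, ∅, ∅, 774, ∅, 437, ∅, ∅]
Lookup 428: h=0, probe 0,1 → slot 1 empty, not found.

2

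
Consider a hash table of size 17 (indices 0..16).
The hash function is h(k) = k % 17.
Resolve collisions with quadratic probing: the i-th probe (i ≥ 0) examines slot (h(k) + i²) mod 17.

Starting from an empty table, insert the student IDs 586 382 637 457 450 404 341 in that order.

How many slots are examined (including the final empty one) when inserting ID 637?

586 hashes to 8; slot 8 is free → place at 8.
382 hashes to 8; 8 taken → place at 9.
637 hashes to 8; 8,9 taken → place at 12.
457 hashes to 15; slot 15 is free → place at 15.
450 hashes to 8; 8,9,12 taken → place at 0.
404 hashes to 13; slot 13 is free → place at 13.
341 hashes to 1; slot 1 is free → place at 1.
Table: [450, 341, ., ., ., ., ., ., 586, 382, ., ., 637, 404, ., 457, .]

3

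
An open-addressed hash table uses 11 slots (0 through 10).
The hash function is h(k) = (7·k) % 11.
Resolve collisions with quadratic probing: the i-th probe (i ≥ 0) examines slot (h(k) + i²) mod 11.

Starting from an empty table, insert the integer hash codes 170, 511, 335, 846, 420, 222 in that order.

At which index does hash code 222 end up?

Insert 170: h=2, slot 2 empty → index 2.
Insert 511: h=2, slot 2 occupied → index 3.
Insert 335: h=2, slots 2,3 occupied → index 6.
Insert 846: h=4, slot 4 empty → index 4.
Insert 420: h=3, slots 3,4 occupied → index 7.
Insert 222: h=3, slots 3,4,7 occupied → index 1.
Table: [∅, 222, 170, 511, 846, ∅, 335, 420, ∅, ∅, ∅]

1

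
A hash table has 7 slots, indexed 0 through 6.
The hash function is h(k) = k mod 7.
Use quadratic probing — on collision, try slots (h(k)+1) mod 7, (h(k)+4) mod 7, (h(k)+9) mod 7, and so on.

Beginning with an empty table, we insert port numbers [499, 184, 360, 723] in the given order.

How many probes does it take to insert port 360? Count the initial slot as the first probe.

499 hashes to 2; slot 2 is free => place at 2.
184 hashes to 2; 2 taken => place at 3.
360 hashes to 3; 3 taken => place at 4.
723 hashes to 2; 2,3 taken => place at 6.
Table: [., ., 499, 184, 360, ., 723]

2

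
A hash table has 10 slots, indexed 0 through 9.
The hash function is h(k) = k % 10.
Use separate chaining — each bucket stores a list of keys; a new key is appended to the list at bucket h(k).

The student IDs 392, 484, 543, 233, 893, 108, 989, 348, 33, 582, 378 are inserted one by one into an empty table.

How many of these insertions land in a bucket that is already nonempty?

6

392 → bucket 2
484 → bucket 4
543 → bucket 3
233 → bucket 3 (collision)
893 → bucket 3 (collision)
108 → bucket 8
989 → bucket 9
348 → bucket 8 (collision)
33 → bucket 3 (collision)
582 → bucket 2 (collision)
378 → bucket 8 (collision)
Final buckets:
0: —
1: —
2: 392 -> 582
3: 543 -> 233 -> 893 -> 33
4: 484
5: —
6: —
7: —
8: 108 -> 348 -> 378
9: 989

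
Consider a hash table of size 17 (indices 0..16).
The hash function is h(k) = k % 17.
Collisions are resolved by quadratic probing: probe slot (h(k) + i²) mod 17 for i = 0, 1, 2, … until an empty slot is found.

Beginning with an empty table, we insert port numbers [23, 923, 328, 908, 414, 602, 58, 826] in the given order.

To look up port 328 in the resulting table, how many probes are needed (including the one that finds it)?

3

23 hashes to 6; slot 6 is free -> place at 6.
923 hashes to 5; slot 5 is free -> place at 5.
328 hashes to 5; 5,6 taken -> place at 9.
908 hashes to 7; slot 7 is free -> place at 7.
414 hashes to 6; 6,7 taken -> place at 10.
602 hashes to 7; 7 taken -> place at 8.
58 hashes to 7; 7,8 taken -> place at 11.
826 hashes to 10; 10,11 taken -> place at 14.
Table: [_, _, _, _, _, 923, 23, 908, 602, 328, 414, 58, _, _, 826, _, _]
Lookup 328: h=5, probe 5,6,9 → found at 9.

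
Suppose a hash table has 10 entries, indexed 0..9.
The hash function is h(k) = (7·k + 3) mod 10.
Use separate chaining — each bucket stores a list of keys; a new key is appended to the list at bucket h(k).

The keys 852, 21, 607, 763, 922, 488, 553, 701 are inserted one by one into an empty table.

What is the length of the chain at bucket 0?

852 → bucket 7
21 → bucket 0
607 → bucket 2
763 → bucket 4
922 → bucket 7 (collision)
488 → bucket 9
553 → bucket 4 (collision)
701 → bucket 0 (collision)
Final buckets:
0: 21 -> 701
1: -
2: 607
3: -
4: 763 -> 553
5: -
6: -
7: 852 -> 922
8: -
9: 488

2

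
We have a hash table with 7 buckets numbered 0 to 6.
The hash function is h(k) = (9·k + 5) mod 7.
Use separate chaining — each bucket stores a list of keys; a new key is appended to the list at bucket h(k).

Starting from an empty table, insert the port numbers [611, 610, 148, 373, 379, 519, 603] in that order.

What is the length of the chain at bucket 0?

5

Insert 611: h=2, bucket 2 empty -> new chain.
Insert 610: h=0, bucket 0 empty -> new chain.
Insert 148: h=0, bucket 0 nonempty -> append to chain.
Insert 373: h=2, bucket 2 nonempty -> append to chain.
Insert 379: h=0, bucket 0 nonempty -> append to chain.
Insert 519: h=0, bucket 0 nonempty -> append to chain.
Insert 603: h=0, bucket 0 nonempty -> append to chain.
Final buckets:
0: 610 -> 148 -> 379 -> 519 -> 603
1: _
2: 611 -> 373
3: _
4: _
5: _
6: _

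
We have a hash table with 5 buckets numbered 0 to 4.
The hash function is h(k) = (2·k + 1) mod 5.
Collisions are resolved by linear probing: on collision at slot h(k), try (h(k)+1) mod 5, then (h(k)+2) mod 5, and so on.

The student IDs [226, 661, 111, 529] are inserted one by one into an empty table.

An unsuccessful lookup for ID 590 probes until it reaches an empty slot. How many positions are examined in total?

2

Insert 226: h=3, slot 3 empty => index 3.
Insert 661: h=3, slot 3 occupied => index 4.
Insert 111: h=3, slots 3,4 occupied => index 0.
Insert 529: h=4, slots 4,0 occupied => index 1.
Table: [111, 529, ∅, 226, 661]
Lookup 590: h=1, probe 1,2 → slot 2 empty, not found.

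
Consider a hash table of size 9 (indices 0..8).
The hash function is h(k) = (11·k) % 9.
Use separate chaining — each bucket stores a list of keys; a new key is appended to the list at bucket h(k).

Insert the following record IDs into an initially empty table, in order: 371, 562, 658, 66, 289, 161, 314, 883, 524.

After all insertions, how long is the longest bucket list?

371 -> bucket 4
562 -> bucket 8
658 -> bucket 2
66 -> bucket 6
289 -> bucket 2 (collision)
161 -> bucket 7
314 -> bucket 7 (collision)
883 -> bucket 2 (collision)
524 -> bucket 4 (collision)
Final buckets:
0: _
1: _
2: 658 -> 289 -> 883
3: _
4: 371 -> 524
5: _
6: 66
7: 161 -> 314
8: 562

3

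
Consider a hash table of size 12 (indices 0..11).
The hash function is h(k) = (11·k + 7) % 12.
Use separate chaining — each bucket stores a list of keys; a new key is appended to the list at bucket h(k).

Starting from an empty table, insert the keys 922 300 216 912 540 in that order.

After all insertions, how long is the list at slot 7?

4

922 -> bucket 9
300 -> bucket 7
216 -> bucket 7 (collision)
912 -> bucket 7 (collision)
540 -> bucket 7 (collision)
Final buckets:
0: —
1: —
2: —
3: —
4: —
5: —
6: —
7: 300 -> 216 -> 912 -> 540
8: —
9: 922
10: —
11: —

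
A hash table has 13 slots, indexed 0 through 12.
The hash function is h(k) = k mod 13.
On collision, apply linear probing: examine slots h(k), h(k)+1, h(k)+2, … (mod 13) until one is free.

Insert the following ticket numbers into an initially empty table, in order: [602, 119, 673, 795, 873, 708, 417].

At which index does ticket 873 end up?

Insert 602: h=4, slot 4 empty → index 4.
Insert 119: h=2, slot 2 empty → index 2.
Insert 673: h=10, slot 10 empty → index 10.
Insert 795: h=2, slot 2 occupied → index 3.
Insert 873: h=2, slots 2,3,4 occupied → index 5.
Insert 708: h=6, slot 6 empty → index 6.
Insert 417: h=1, slot 1 empty → index 1.
Table: [-, 417, 119, 795, 602, 873, 708, -, -, -, 673, -, -]

5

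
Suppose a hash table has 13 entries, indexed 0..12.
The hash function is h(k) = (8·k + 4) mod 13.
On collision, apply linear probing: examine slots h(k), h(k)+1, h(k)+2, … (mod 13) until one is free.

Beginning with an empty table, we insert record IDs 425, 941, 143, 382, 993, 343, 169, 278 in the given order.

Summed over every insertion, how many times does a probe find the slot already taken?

Insert 425: h=11, slot 11 empty -> index 11.
Insert 941: h=5, slot 5 empty -> index 5.
Insert 143: h=4, slot 4 empty -> index 4.
Insert 382: h=5, slot 5 occupied -> index 6.
Insert 993: h=5, slots 5,6 occupied -> index 7.
Insert 343: h=5, slots 5,6,7 occupied -> index 8.
Insert 169: h=4, slots 4,5,6,7,8 occupied -> index 9.
Insert 278: h=5, slots 5,6,7,8,9 occupied -> index 10.
Table: [—, —, —, —, 143, 941, 382, 993, 343, 169, 278, 425, —]

16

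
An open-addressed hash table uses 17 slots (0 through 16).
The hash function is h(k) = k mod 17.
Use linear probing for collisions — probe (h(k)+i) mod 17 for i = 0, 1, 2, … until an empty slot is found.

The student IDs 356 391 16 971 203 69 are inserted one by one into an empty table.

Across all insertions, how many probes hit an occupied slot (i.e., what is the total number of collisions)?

9

Insert 356: h=16, slot 16 empty -> index 16.
Insert 391: h=0, slot 0 empty -> index 0.
Insert 16: h=16, slots 16,0 occupied -> index 1.
Insert 971: h=2, slot 2 empty -> index 2.
Insert 203: h=16, slots 16,0,1,2 occupied -> index 3.
Insert 69: h=1, slots 1,2,3 occupied -> index 4.
Table: [391, 16, 971, 203, 69, ., ., ., ., ., ., ., ., ., ., ., 356]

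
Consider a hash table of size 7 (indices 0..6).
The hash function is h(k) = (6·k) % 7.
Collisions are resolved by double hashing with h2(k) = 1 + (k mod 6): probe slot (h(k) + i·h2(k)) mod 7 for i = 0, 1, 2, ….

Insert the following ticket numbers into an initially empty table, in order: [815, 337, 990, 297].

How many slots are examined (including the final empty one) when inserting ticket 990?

815: h=4 -> slot 4
337: h=6 -> slot 6
990: h=4, h2=1, probe 4,5 -> slot 5
297: h=4, h2=4, probe 4,1 -> slot 1
Table: [∅, 297, ∅, ∅, 815, 990, 337]

2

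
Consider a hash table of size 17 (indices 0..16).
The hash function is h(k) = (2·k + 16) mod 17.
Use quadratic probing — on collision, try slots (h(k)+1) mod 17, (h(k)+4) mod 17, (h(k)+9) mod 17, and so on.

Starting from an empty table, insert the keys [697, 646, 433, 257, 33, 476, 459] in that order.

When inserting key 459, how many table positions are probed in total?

Insert 697: h=16, slot 16 empty -> index 16.
Insert 646: h=16, slot 16 occupied -> index 0.
Insert 433: h=15, slot 15 empty -> index 15.
Insert 257: h=3, slot 3 empty -> index 3.
Insert 33: h=14, slot 14 empty -> index 14.
Insert 476: h=16, slots 16,0,3 occupied -> index 8.
Insert 459: h=16, slots 16,0,3,8,15 occupied -> index 7.
Table: [646, ., ., 257, ., ., ., 459, 476, ., ., ., ., ., 33, 433, 697]

6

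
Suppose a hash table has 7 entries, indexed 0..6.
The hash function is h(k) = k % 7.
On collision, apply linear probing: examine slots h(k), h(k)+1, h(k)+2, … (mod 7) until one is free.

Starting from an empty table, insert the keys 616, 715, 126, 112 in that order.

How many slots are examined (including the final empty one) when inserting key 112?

Insert 616: h=0, slot 0 empty -> index 0.
Insert 715: h=1, slot 1 empty -> index 1.
Insert 126: h=0, slots 0,1 occupied -> index 2.
Insert 112: h=0, slots 0,1,2 occupied -> index 3.
Table: [616, 715, 126, 112, _, _, _]

4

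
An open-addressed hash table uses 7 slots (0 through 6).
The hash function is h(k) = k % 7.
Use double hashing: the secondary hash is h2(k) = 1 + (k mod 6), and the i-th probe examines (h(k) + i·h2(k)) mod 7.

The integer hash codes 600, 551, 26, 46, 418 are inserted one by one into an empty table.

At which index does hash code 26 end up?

1

Insert 600: h=5, slot 5 empty -> index 5.
Insert 551: h=5, h2=6, slot 5 occupied -> index 4.
Insert 26: h=5, h2=3, slot 5 occupied -> index 1.
Insert 46: h=4, h2=5, slot 4 occupied -> index 2.
Insert 418: h=5, h2=5, slot 5 occupied -> index 3.
Table: [—, 26, 46, 418, 551, 600, —]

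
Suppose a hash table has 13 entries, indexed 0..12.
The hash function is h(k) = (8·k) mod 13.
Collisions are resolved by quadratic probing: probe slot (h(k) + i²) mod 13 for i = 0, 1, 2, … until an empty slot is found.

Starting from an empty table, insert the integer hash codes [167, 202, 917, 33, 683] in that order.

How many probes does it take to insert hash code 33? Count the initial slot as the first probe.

3

167: h=10 => slot 10
202: h=4 => slot 4
917: h=4, probe 4,5 => slot 5
33: h=4, probe 4,5,8 => slot 8
683: h=4, probe 4,5,8,0 => slot 0
Table: [683, ∅, ∅, ∅, 202, 917, ∅, ∅, 33, ∅, 167, ∅, ∅]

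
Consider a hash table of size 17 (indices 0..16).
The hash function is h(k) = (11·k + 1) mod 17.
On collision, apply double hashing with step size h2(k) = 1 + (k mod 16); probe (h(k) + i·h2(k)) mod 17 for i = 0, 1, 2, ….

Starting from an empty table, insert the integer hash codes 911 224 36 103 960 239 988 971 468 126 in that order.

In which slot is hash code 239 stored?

11

911 hashes to 9; slot 9 is free → place at 9.
224 hashes to 0; slot 0 is free → place at 0.
36 hashes to 6; slot 6 is free → place at 6.
103 hashes to 12; slot 12 is free → place at 12.
960 hashes to 4; slot 4 is free → place at 4.
239 hashes to 12, h2=16; 12 taken → place at 11.
988 hashes to 6, h2=13; 6 taken → place at 2.
971 hashes to 6, h2=12; 6 taken → place at 1.
468 hashes to 15; slot 15 is free → place at 15.
126 hashes to 10; slot 10 is free → place at 10.
Table: [224, 971, 988, ., 960, ., 36, ., ., 911, 126, 239, 103, ., ., 468, .]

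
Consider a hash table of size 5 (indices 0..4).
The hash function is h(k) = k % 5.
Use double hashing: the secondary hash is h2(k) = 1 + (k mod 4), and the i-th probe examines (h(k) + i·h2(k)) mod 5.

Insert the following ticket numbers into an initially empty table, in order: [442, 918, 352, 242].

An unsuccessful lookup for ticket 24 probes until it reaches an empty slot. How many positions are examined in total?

442: h=2 => slot 2
918: h=3 => slot 3
352: h=2, h2=1, probe 2,3,4 => slot 4
242: h=2, h2=3, probe 2,0 => slot 0
Table: [242, ., 442, 918, 352]
Lookup 24: h=4, h2=1, probe 4,0,1 → slot 1 empty, not found.

3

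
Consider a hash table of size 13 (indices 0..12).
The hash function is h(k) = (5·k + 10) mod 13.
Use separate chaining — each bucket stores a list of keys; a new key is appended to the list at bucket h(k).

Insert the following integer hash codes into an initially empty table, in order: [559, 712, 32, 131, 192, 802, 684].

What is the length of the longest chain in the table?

559 -> bucket 10
712 -> bucket 8
32 -> bucket 1
131 -> bucket 2
192 -> bucket 8 (collision)
802 -> bucket 3
684 -> bucket 11
Final buckets:
0: -
1: 32
2: 131
3: 802
4: -
5: -
6: -
7: -
8: 712 -> 192
9: -
10: 559
11: 684
12: -

2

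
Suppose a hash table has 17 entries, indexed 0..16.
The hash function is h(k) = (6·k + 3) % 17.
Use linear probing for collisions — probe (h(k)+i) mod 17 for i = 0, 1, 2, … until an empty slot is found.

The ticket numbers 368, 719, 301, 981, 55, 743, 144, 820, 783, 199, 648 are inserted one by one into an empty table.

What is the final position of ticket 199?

368 hashes to 1; slot 1 is free -> place at 1.
719 hashes to 16; slot 16 is free -> place at 16.
301 hashes to 7; slot 7 is free -> place at 7.
981 hashes to 7; 7 taken -> place at 8.
55 hashes to 10; slot 10 is free -> place at 10.
743 hashes to 7; 7,8 taken -> place at 9.
144 hashes to 0; slot 0 is free -> place at 0.
820 hashes to 10; 10 taken -> place at 11.
783 hashes to 9; 9,10,11 taken -> place at 12.
199 hashes to 7; 7,8,9,10,11,12 taken -> place at 13.
648 hashes to 15; slot 15 is free -> place at 15.
Table: [144, 368, —, —, —, —, —, 301, 981, 743, 55, 820, 783, 199, —, 648, 719]

13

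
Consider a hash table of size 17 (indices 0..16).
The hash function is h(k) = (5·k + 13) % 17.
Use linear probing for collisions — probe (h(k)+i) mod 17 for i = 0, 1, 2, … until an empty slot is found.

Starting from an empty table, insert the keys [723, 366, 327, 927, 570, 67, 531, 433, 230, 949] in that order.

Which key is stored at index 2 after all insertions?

433

Insert 723: h=7, slot 7 empty => index 7.
Insert 366: h=7, slot 7 occupied => index 8.
Insert 327: h=16, slot 16 empty => index 16.
Insert 927: h=7, slots 7,8 occupied => index 9.
Insert 570: h=7, slots 7,8,9 occupied => index 10.
Insert 67: h=8, slots 8,9,10 occupied => index 11.
Insert 531: h=16, slot 16 occupied => index 0.
Insert 433: h=2, slot 2 empty => index 2.
Insert 230: h=7, slots 7,8,9,10,11 occupied => index 12.
Insert 949: h=15, slot 15 empty => index 15.
Table: [531, -, 433, -, -, -, -, 723, 366, 927, 570, 67, 230, -, -, 949, 327]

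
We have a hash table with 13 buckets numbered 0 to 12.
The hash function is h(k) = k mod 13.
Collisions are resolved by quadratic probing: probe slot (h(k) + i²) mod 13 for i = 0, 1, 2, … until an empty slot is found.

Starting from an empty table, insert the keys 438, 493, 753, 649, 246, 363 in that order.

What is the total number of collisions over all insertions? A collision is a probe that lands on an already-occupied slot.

10

438: h=9 → slot 9
493: h=12 → slot 12
753: h=12, probe 12,0 → slot 0
649: h=12, probe 12,0,3 → slot 3
246: h=12, probe 12,0,3,8 → slot 8
363: h=12, probe 12,0,3,8,2 → slot 2
Table: [753, ., 363, 649, ., ., ., ., 246, 438, ., ., 493]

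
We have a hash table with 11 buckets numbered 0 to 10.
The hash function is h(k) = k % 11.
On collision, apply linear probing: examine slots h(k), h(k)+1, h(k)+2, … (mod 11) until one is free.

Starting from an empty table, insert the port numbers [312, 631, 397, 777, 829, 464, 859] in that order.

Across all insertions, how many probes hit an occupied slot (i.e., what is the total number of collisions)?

312: h=4 -> slot 4
631: h=4, probe 4,5 -> slot 5
397: h=1 -> slot 1
777: h=7 -> slot 7
829: h=4, probe 4,5,6 -> slot 6
464: h=2 -> slot 2
859: h=1, probe 1,2,3 -> slot 3
Table: [—, 397, 464, 859, 312, 631, 829, 777, —, —, —]

5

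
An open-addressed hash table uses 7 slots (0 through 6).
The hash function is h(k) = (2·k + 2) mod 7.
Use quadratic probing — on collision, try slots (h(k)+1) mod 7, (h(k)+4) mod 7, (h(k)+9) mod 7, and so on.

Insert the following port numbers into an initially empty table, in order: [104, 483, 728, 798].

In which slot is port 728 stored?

3

104: h=0 => slot 0
483: h=2 => slot 2
728: h=2, probe 2,3 => slot 3
798: h=2, probe 2,3,6 => slot 6
Table: [104, ∅, 483, 728, ∅, ∅, 798]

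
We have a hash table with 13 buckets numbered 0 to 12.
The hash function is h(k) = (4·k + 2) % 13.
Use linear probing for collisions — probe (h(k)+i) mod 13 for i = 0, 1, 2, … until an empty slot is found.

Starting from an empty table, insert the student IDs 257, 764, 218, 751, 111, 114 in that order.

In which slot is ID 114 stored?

Insert 257: h=3, slot 3 empty → index 3.
Insert 764: h=3, slot 3 occupied → index 4.
Insert 218: h=3, slots 3,4 occupied → index 5.
Insert 751: h=3, slots 3,4,5 occupied → index 6.
Insert 111: h=4, slots 4,5,6 occupied → index 7.
Insert 114: h=3, slots 3,4,5,6,7 occupied → index 8.
Table: [—, —, —, 257, 764, 218, 751, 111, 114, —, —, —, —]

8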